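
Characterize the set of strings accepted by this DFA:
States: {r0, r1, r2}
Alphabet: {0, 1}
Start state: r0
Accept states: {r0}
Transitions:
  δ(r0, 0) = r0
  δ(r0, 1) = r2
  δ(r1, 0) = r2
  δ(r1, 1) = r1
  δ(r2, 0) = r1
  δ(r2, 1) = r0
Testing a few strings:
  '011' → accept
  '110' → accept
  '1001' → accept
  '100' → reject
State roles: r0=value ≡ 0 (mod 3); r1=value ≡ 2 (mod 3); r2=value ≡ 1 (mod 3)
All binary strings representing a multiple of 3 (read in base 2; leading zeros allowed and ε counts as 0)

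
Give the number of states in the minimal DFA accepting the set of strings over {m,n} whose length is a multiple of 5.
By Myhill–Nerode, count the distinguishable equivalence classes: 5 classes — one per residue of the length mod 5; class i is distinguished from class j by any string of length (5 − i) mod 5.
5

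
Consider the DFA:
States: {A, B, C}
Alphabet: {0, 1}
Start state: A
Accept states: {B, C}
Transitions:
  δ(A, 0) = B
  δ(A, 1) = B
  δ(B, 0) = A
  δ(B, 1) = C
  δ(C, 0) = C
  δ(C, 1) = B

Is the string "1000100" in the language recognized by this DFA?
Processing string "1000100":
  A --1--> B
  B --0--> A
  A --0--> B
  B --0--> A
  A --1--> B
  B --0--> A
  A --0--> B
Final state: B
Accept states: {B, C}
Yes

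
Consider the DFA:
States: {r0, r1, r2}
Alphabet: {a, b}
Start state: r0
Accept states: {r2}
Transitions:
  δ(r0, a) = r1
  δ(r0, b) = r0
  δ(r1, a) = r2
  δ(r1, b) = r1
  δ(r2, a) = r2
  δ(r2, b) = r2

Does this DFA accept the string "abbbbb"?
Processing string "abbbbb":
  r0 --a--> r1
  r1 --b--> r1
  r1 --b--> r1
  r1 --b--> r1
  r1 --b--> r1
  r1 --b--> r1
Final state: r1
Accept states: {r2}
No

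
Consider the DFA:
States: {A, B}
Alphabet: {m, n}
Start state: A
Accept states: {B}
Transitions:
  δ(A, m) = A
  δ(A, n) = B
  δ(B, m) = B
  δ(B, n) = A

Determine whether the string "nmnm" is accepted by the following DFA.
Processing string "nmnm":
  A --n--> B
  B --m--> B
  B --n--> A
  A --m--> A
Final state: A
Accept states: {B}
No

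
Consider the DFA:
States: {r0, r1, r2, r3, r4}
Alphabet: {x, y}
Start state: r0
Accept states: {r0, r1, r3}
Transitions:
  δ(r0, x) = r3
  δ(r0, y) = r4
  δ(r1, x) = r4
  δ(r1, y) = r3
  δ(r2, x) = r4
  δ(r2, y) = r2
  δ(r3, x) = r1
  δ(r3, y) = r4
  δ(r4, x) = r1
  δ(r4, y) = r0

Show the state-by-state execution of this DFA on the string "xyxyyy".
read 'x': r0 → r3
  read 'y': r3 → r4
  read 'x': r4 → r1
  read 'y': r1 → r3
  read 'y': r3 → r4
  read 'y': r4 → r0
r0 -> r3 -> r4 -> r1 -> r3 -> r4 -> r0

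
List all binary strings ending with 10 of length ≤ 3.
10, 010, 110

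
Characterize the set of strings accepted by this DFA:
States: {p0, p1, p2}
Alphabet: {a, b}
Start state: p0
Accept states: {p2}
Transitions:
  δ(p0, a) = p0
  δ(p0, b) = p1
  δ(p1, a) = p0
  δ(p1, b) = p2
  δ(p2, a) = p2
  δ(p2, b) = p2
Testing a few strings:
  'a' → reject
  'ab' → reject
  'ba' → reject
  'aa' → reject
State roles: p0=no progress toward bb; p1=one trailing b; p2=substring bb seen
All strings over {a,b} containing the substring bb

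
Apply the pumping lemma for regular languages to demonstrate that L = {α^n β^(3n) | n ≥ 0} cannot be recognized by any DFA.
Assume L is regular with pumping length p. Idea: pumping the α-block breaks the 1:3 ratio.
Choose s = α^p β^(3p) (length 4p ≥ p). By the pumping lemma, s = xyz with |xy| ≤ p, |y| > 0, so y = α^k with k ≥ 1. Then xy²z = α^(p+k) β^(3p). For this to be in L we would need 3p = 3(p+k), i.e. 3k = 0, contradicting k ≥ 1. So xy²z ∉ L.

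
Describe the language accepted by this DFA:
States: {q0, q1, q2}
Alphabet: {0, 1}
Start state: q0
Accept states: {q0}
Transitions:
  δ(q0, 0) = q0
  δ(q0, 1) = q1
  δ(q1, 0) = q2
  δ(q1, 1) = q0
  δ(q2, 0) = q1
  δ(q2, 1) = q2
Testing a few strings:
  '0011' → accept
  '1101' → reject
  '11' → accept
  '0' → accept
State roles: q0=value ≡ 0 (mod 3); q1=value ≡ 1 (mod 3); q2=value ≡ 2 (mod 3)
All binary strings representing a multiple of 3 (read in base 2; leading zeros allowed and ε counts as 0)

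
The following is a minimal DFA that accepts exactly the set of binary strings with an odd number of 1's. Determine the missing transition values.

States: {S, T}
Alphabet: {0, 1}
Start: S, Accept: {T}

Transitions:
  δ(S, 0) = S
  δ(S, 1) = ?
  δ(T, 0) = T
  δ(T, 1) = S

From the language and accept set, identify what each state tracks — S: even number of 1's so far; T: odd number of 1's so far.
Each missing δ(q, a) is the state matching the new tracked value after reading a.
δ(S, 1) = T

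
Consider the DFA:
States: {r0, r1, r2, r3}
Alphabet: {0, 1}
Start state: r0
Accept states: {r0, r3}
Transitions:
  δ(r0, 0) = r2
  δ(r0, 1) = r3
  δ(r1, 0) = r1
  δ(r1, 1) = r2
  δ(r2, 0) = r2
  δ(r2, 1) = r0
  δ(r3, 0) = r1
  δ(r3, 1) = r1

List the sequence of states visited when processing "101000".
read '1': r0 → r3
  read '0': r3 → r1
  read '1': r1 → r2
  read '0': r2 → r2
  read '0': r2 → r2
  read '0': r2 → r2
r0 -> r3 -> r1 -> r2 -> r2 -> r2 -> r2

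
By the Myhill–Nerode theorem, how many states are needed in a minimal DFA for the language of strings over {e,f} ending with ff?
By Myhill–Nerode, count the distinguishable equivalence classes: 3 classes — one per longest suffix of the input that is a prefix of 'ff' (lengths 0 through 2); only the length-2 class is accepting.
3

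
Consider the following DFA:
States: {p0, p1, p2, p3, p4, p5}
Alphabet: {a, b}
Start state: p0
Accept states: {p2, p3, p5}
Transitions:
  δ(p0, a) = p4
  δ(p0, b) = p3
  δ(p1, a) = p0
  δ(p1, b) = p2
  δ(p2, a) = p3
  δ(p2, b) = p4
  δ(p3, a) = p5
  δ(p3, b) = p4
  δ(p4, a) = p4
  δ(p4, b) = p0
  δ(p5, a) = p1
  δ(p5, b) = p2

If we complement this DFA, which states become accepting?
Complement accept states = All states \ Original accept states
= {p0, p1, p2, p3, p4, p5} \ {p2, p3, p5}
{p0, p1, p4}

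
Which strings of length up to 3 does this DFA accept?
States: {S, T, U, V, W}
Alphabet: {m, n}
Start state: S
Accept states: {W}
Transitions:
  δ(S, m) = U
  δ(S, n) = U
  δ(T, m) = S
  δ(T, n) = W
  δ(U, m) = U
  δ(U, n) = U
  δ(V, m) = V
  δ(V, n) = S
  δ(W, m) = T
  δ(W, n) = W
None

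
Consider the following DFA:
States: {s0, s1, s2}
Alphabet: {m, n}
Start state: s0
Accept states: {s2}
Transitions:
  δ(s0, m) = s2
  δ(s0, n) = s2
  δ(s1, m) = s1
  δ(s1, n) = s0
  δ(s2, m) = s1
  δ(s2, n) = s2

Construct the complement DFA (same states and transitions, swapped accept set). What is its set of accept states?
Complement accept states = All states \ Original accept states
= {s0, s1, s2} \ {s2}
{s0, s1}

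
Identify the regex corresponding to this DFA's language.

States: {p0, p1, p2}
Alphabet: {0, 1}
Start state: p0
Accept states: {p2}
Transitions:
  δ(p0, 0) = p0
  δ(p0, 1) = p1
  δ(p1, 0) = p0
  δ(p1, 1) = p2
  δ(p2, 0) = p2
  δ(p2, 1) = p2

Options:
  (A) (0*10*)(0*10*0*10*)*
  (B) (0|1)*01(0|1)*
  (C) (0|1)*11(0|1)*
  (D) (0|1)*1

Check each option against the DFA on short strings; one disagreement eliminates an option:
  (A) (0*10*)(0*10*0*10*)*: on '1' the DFA goes p0 → p1 and rejects (p1 ∉ Accept), but the regex matches it → eliminate
  (B) (0|1)*01(0|1)*: on '01' the DFA goes p0 → p0 → p1 and rejects (p1 ∉ Accept), but the regex matches it → eliminate
  (C) (0|1)*11(0|1)*: agrees with the DFA on every string of length ≤ 6
  (D) (0|1)*1: on '1' the DFA goes p0 → p1 and rejects (p1 ∉ Accept), but the regex matches it → eliminate
Only (C) is consistent with the DFA.
(C) (0|1)*11(0|1)*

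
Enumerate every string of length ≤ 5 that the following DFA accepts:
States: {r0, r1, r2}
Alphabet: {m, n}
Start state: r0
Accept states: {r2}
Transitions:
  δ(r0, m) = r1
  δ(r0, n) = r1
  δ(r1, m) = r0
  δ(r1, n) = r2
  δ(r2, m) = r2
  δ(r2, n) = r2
mn, nn, mnm, mnn, nnm, nnn, mmmn, mmnn, mnmm, mnmn, mnnm, mnnn, nmmn, nmnn, nnmm, nnmn, nnnm, nnnn, mmmnm, mmmnn, mmnnm, mmnnn, mnmmm, mnmmn, mnmnm, mnmnn, mnnmm, mnnmn, mnnnm, mnnnn, nmmnm, nmmnn, nmnnm, nmnnn, nnmmm, nnmmn, nnmnm, nnmnn, nnnmm, nnnmn, nnnnm, nnnnn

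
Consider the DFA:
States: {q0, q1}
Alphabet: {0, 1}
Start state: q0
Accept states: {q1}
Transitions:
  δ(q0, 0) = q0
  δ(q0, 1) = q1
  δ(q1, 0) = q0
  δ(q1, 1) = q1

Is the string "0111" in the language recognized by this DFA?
Processing string "0111":
  q0 --0--> q0
  q0 --1--> q1
  q1 --1--> q1
  q1 --1--> q1
Final state: q1
Accept states: {q1}
Yes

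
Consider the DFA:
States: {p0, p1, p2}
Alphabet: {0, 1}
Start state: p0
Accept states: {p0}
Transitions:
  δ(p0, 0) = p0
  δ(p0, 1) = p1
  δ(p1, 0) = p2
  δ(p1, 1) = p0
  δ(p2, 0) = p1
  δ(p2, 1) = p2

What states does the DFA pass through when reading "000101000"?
read '0': p0 → p0
  read '0': p0 → p0
  read '0': p0 → p0
  read '1': p0 → p1
  read '0': p1 → p2
  read '1': p2 → p2
  read '0': p2 → p1
  read '0': p1 → p2
  read '0': p2 → p1
p0 -> p0 -> p0 -> p0 -> p1 -> p2 -> p2 -> p1 -> p2 -> p1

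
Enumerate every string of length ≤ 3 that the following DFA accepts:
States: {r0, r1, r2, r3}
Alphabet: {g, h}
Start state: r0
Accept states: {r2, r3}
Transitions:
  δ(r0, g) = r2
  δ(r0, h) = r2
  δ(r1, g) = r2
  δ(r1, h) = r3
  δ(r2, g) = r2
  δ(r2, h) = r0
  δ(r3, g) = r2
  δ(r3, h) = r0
g, h, gg, hg, ggg, ghg, ghh, hgg, hhg, hhh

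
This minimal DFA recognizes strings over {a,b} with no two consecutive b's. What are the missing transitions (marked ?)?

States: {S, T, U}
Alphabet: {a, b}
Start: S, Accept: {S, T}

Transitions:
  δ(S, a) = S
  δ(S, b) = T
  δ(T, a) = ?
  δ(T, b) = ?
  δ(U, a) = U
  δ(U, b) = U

From the language and accept set, identify what each state tracks — S: last symbol not b (ok); T: last symbol b (ok); U: saw bb (dead).
Each missing δ(q, a) is the state matching the new tracked value after reading a.
δ(T, a) = S; δ(T, b) = U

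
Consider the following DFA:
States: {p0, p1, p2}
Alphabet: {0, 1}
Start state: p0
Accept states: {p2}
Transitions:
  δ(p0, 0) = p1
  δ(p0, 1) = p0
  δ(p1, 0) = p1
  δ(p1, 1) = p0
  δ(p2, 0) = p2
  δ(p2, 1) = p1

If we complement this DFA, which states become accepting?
Complement accept states = All states \ Original accept states
= {p0, p1, p2} \ {p2}
{p0, p1}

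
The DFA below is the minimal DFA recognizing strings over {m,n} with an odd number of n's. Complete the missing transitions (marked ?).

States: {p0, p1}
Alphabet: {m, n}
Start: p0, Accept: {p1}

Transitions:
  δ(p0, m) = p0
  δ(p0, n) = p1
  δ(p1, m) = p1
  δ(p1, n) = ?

From the language and accept set, identify what each state tracks — p0: even number of n's so far; p1: odd number of n's so far.
Each missing δ(q, a) is the state matching the new tracked value after reading a.
δ(p1, n) = p0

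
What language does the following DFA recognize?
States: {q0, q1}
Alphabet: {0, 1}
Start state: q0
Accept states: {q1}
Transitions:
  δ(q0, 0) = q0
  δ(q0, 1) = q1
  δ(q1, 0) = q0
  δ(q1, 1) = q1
Testing a few strings:
  '001' → accept
  '101' → accept
  '11' → accept
  '1' → accept
State roles: q0=last symbol not 1; q1=last symbol is 1
All binary strings ending with 1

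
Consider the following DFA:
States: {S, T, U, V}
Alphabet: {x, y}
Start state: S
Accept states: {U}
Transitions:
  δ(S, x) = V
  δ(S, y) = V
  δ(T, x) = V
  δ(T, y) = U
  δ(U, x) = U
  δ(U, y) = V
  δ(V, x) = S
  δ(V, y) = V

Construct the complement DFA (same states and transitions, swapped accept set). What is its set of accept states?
Complement accept states = All states \ Original accept states
= {S, T, U, V} \ {U}
{S, T, V}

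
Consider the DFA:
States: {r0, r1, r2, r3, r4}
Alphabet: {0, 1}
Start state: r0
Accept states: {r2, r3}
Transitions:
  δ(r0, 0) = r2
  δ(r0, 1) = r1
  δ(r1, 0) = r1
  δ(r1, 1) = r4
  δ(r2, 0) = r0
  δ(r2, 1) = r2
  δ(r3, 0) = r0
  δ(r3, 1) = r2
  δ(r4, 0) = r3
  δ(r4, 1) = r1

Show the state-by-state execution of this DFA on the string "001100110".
read '0': r0 → r2
  read '0': r2 → r0
  read '1': r0 → r1
  read '1': r1 → r4
  read '0': r4 → r3
  read '0': r3 → r0
  read '1': r0 → r1
  read '1': r1 → r4
  read '0': r4 → r3
r0 -> r2 -> r0 -> r1 -> r4 -> r3 -> r0 -> r1 -> r4 -> r3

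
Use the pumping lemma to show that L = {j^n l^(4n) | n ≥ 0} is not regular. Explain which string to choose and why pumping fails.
Assume L is regular with pumping length p. Idea: pumping the j-block breaks the 1:4 ratio.
Choose s = j^p l^(4p) (length 5p ≥ p). By the pumping lemma, s = xyz with |xy| ≤ p, |y| > 0, so y = j^k with k ≥ 1. Then xy²z = j^(p+k) l^(4p). For this to be in L we would need 4p = 4(p+k), i.e. 4k = 0, contradicting k ≥ 1. So xy²z ∉ L.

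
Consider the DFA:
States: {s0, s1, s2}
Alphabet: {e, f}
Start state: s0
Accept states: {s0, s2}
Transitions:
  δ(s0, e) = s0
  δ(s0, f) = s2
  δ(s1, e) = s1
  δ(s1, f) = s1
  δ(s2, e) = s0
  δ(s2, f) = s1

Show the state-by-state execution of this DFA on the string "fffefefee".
read 'f': s0 → s2
  read 'f': s2 → s1
  read 'f': s1 → s1
  read 'e': s1 → s1
  read 'f': s1 → s1
  read 'e': s1 → s1
  read 'f': s1 → s1
  read 'e': s1 → s1
  read 'e': s1 → s1
s0 -> s2 -> s1 -> s1 -> s1 -> s1 -> s1 -> s1 -> s1 -> s1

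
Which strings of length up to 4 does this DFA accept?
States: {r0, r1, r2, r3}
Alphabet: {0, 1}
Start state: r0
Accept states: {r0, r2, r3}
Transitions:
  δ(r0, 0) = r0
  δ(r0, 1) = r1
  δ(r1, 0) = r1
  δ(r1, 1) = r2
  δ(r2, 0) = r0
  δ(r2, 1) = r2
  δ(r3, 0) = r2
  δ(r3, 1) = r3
ε, 0, 00, 11, 000, 011, 101, 110, 111, 0000, 0011, 0101, 0110, 0111, 1001, 1010, 1011, 1100, 1110, 1111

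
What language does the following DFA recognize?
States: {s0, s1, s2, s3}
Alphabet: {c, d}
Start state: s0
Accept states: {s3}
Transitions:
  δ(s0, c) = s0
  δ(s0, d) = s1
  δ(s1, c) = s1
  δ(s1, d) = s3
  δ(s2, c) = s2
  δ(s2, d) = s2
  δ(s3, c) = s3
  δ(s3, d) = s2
Testing a few strings:
  'c' → reject
  'cc' → reject
  'dcdc' → accept
  'cdc' → reject
State roles: s0=zero d's; s1=one d; s2=≥ three d's (dead); s3=two d's
All strings over {c,d} containing exactly two d's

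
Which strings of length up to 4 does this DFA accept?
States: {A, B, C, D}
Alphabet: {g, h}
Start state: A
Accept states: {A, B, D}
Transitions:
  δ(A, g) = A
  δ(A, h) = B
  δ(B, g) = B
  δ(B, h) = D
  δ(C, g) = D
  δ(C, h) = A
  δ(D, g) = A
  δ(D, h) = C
ε, g, h, gg, gh, hg, hh, ggg, ggh, ghg, ghh, hgg, hgh, hhg, gggg, gggh, gghg, gghh, ghgg, ghgh, ghhg, hggg, hggh, hghg, hhgg, hhgh, hhhg, hhhh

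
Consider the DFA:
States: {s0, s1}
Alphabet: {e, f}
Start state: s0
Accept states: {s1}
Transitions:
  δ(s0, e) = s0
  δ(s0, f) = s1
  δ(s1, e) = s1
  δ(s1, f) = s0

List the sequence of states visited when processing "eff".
read 'e': s0 → s0
  read 'f': s0 → s1
  read 'f': s1 → s0
s0 -> s0 -> s1 -> s0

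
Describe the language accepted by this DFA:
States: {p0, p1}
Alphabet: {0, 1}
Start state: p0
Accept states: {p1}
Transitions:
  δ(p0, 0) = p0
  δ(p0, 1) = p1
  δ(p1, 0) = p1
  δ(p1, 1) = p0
Testing a few strings:
  '1' → accept
  '0' → reject
  '11' → reject
  '011' → reject
State roles: p0=even number of 1's so far; p1=odd number of 1's so far
All binary strings with an odd number of 1's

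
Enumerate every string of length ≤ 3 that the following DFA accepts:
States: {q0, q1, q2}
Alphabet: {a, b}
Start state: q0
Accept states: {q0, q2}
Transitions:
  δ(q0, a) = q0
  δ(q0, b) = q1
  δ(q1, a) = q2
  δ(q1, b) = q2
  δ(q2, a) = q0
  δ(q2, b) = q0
ε, a, aa, ba, bb, aaa, aba, abb, baa, bab, bba, bbb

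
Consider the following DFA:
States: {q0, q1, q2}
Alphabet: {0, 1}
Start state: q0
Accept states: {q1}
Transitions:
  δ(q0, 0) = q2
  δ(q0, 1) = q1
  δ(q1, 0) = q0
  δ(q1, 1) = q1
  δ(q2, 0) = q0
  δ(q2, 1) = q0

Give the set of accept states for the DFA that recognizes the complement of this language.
Complement accept states = All states \ Original accept states
= {q0, q1, q2} \ {q1}
{q0, q2}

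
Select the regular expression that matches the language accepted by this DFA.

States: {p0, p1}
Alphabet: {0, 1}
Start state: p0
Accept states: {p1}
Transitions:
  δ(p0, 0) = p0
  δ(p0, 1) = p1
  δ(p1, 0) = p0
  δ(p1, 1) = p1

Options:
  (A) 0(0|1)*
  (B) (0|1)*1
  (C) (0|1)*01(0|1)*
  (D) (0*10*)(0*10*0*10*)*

Check each option against the DFA on short strings; one disagreement eliminates an option:
  (A) 0(0|1)*: on '0' the DFA goes p0 → p0 and rejects (p0 ∉ Accept), but the regex matches it → eliminate
  (B) (0|1)*1: agrees with the DFA on every string of length ≤ 6
  (C) (0|1)*01(0|1)*: on '1' the DFA goes p0 → p1 and accepts (p1 ∈ Accept), but the regex does not match it → eliminate
  (D) (0*10*)(0*10*0*10*)*: on '10' the DFA goes p0 → p1 → p0 and rejects (p0 ∉ Accept), but the regex matches it → eliminate
Only (B) is consistent with the DFA.
(B) (0|1)*1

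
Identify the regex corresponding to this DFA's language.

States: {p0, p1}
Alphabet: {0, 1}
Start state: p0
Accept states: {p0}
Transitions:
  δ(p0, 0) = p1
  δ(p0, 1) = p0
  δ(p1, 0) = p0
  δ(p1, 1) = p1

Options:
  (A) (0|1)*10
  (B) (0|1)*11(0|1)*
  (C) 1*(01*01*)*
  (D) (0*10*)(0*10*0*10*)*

Check each option against the DFA on short strings; one disagreement eliminates an option:
  (A) (0|1)*10: on ε the DFA stays in p0 and accepts (p0 ∈ Accept), but the regex does not match it → eliminate
  (B) (0|1)*11(0|1)*: on ε the DFA stays in p0 and accepts (p0 ∈ Accept), but the regex does not match it → eliminate
  (C) 1*(01*01*)*: agrees with the DFA on every string of length ≤ 6
  (D) (0*10*)(0*10*0*10*)*: on ε the DFA stays in p0 and accepts (p0 ∈ Accept), but the regex does not match it → eliminate
Only (C) is consistent with the DFA.
(C) 1*(01*01*)*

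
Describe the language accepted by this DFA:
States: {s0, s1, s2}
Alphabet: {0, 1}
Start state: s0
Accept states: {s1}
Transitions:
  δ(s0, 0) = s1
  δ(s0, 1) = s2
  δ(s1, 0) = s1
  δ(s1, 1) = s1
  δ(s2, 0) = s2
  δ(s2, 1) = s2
Testing a few strings:
  '111' → reject
  '0' → accept
  '1' → reject
  '00' → accept
State roles: s0=no input read; s1=started with 0; s2=started with 1 (dead)
All binary strings starting with 0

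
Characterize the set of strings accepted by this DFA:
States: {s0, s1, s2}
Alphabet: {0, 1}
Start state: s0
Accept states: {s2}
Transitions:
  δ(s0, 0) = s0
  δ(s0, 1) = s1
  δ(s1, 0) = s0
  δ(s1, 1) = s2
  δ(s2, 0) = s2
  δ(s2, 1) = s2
Testing a few strings:
  '0' → reject
  '11' → accept
  '01' → reject
  '10' → reject
State roles: s0=no progress toward 11; s1=one trailing 1; s2=substring 11 seen
All binary strings containing the substring 11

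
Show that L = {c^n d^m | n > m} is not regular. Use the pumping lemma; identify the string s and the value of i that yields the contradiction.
Assume L is regular with pumping length p. Idea: pumping down the c-block drops the c-count to at most the d-count.
Choose s = c^(p+1) d^p ∈ L (|s| = 2p+1 ≥ p). By the pumping lemma, s = xyz with |xy| ≤ p, |y| > 0, so y = c^k with k ≥ 1. Take i = 0: xz = c^(p+1−k) d^p. Since k ≥ 1, p+1−k ≤ p, so the number of c's is no longer strictly greater than the number of d's, hence xz ∉ L.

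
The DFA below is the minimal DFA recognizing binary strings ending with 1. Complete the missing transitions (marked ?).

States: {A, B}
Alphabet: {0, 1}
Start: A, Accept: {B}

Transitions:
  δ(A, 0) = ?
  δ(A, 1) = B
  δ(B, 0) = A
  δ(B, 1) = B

From the language and accept set, identify what each state tracks — A: last symbol not 1; B: last symbol is 1.
Each missing δ(q, a) is the state matching the new tracked value after reading a.
δ(A, 0) = A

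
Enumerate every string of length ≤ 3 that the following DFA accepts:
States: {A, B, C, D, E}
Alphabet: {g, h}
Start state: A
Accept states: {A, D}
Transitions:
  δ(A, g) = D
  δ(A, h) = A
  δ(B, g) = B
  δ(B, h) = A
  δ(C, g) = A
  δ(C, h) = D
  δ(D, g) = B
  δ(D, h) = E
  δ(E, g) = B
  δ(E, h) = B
ε, g, h, hg, hh, ggh, hhg, hhh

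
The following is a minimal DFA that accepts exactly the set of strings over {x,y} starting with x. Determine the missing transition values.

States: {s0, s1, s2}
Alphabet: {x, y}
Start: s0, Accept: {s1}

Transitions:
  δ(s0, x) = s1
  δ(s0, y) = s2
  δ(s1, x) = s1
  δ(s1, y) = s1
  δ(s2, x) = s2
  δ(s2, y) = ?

From the language and accept set, identify what each state tracks — s0: no input read; s1: started with x; s2: started with y (dead).
Each missing δ(q, a) is the state matching the new tracked value after reading a.
δ(s2, y) = s2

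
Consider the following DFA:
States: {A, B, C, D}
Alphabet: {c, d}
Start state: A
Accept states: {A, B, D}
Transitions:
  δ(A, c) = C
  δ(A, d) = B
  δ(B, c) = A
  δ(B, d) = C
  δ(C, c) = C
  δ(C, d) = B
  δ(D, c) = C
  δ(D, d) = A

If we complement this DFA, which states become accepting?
Complement accept states = All states \ Original accept states
= {A, B, C, D} \ {A, B, D}
{C}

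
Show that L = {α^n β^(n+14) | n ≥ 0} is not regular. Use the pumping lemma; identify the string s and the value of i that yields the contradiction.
Assume L is regular with pumping length p. Idea: pumping the α-block breaks the fixed offset of 14.
Choose s = α^p β^(p+14) ∈ L. By the pumping lemma, s = xyz with |xy| ≤ p, |y| > 0, so y = α^k with k ≥ 1. Then xy²z = α^(p+k) β^(p+14). For this to be in L we would need p+14 = (p+k)+14, i.e. k = 0, contradicting k ≥ 1. So xy²z ∉ L.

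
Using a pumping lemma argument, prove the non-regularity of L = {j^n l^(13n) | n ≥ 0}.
Assume L is regular with pumping length p. Idea: pumping the j-block breaks the 1:13 ratio.
Choose s = j^p l^(13p) (length 14p ≥ p). By the pumping lemma, s = xyz with |xy| ≤ p, |y| > 0, so y = j^k with k ≥ 1. Then xy²z = j^(p+k) l^(13p). For this to be in L we would need 13p = 13(p+k), i.e. 13k = 0, contradicting k ≥ 1. So xy²z ∉ L.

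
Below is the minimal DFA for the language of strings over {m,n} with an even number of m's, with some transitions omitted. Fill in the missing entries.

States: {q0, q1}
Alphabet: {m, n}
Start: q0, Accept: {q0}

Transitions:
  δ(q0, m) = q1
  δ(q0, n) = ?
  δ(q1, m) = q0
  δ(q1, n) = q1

From the language and accept set, identify what each state tracks — q0: even number of m's so far; q1: odd number of m's so far.
Each missing δ(q, a) is the state matching the new tracked value after reading a.
δ(q0, n) = q0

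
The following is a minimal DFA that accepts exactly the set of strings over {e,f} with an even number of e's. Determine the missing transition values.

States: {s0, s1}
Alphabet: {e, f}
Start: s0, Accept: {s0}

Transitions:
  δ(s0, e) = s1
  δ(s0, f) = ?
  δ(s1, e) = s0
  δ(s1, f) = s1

From the language and accept set, identify what each state tracks — s0: even number of e's so far; s1: odd number of e's so far.
Each missing δ(q, a) is the state matching the new tracked value after reading a.
δ(s0, f) = s0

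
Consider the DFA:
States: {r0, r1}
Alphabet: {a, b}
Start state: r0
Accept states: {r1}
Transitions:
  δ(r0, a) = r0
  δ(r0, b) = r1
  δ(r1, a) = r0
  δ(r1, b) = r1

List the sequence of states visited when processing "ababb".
read 'a': r0 → r0
  read 'b': r0 → r1
  read 'a': r1 → r0
  read 'b': r0 → r1
  read 'b': r1 → r1
r0 -> r0 -> r1 -> r0 -> r1 -> r1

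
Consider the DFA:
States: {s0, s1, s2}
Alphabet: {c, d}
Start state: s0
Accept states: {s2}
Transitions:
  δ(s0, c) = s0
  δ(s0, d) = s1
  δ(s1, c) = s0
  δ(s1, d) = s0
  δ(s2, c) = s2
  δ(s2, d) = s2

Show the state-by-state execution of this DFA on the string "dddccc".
read 'd': s0 → s1
  read 'd': s1 → s0
  read 'd': s0 → s1
  read 'c': s1 → s0
  read 'c': s0 → s0
  read 'c': s0 → s0
s0 -> s1 -> s0 -> s1 -> s0 -> s0 -> s0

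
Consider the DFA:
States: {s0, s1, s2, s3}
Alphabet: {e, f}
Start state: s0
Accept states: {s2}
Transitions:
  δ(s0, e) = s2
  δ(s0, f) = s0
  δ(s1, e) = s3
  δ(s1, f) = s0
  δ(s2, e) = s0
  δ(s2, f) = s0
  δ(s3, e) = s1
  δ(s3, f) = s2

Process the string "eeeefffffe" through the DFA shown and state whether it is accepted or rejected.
Processing string "eeeefffffe":
  s0 --e--> s2
  s2 --e--> s0
  s0 --e--> s2
  s2 --e--> s0
  s0 --f--> s0
  s0 --f--> s0
  s0 --f--> s0
  s0 --f--> s0
  s0 --f--> s0
  s0 --e--> s2
Final state: s2
Accept states: {s2}
Yes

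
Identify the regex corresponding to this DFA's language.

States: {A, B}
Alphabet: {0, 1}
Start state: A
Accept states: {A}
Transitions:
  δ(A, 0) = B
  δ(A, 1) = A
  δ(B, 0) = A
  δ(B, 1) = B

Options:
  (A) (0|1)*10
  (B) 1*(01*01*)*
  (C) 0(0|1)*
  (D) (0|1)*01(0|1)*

Check each option against the DFA on short strings; one disagreement eliminates an option:
  (A) (0|1)*10: on ε the DFA stays in A and accepts (A ∈ Accept), but the regex does not match it → eliminate
  (B) 1*(01*01*)*: agrees with the DFA on every string of length ≤ 6
  (C) 0(0|1)*: on ε the DFA stays in A and accepts (A ∈ Accept), but the regex does not match it → eliminate
  (D) (0|1)*01(0|1)*: on ε the DFA stays in A and accepts (A ∈ Accept), but the regex does not match it → eliminate
Only (B) is consistent with the DFA.
(B) 1*(01*01*)*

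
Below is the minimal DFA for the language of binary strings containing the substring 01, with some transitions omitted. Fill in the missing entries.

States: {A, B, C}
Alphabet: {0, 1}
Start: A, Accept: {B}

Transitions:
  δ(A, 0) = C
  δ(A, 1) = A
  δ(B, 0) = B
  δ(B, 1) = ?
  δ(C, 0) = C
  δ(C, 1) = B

From the language and accept set, identify what each state tracks — A: no 0 seen yet; B: substring 01 seen; C: seen a 0, waiting for 1.
Each missing δ(q, a) is the state matching the new tracked value after reading a.
δ(B, 1) = B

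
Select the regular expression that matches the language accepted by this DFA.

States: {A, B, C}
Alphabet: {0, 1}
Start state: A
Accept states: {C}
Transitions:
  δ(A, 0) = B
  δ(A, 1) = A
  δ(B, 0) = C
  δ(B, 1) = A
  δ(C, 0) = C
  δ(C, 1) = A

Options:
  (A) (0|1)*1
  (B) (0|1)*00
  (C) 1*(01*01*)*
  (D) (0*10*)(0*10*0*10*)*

Check each option against the DFA on short strings; one disagreement eliminates an option:
  (A) (0|1)*1: on '1' the DFA goes A → A and rejects (A ∉ Accept), but the regex matches it → eliminate
  (B) (0|1)*00: agrees with the DFA on every string of length ≤ 6
  (C) 1*(01*01*)*: on ε the DFA stays in A and rejects (A ∉ Accept), but the regex matches it → eliminate
  (D) (0*10*)(0*10*0*10*)*: on '1' the DFA goes A → A and rejects (A ∉ Accept), but the regex matches it → eliminate
Only (B) is consistent with the DFA.
(B) (0|1)*00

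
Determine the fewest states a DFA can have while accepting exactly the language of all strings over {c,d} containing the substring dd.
By Myhill–Nerode, count the distinguishable equivalence classes: 3 classes — one per longest suffix of the input that is a prefix of 'dd' (lengths 0 through 1), plus an absorbing 'already seen dd' class.
3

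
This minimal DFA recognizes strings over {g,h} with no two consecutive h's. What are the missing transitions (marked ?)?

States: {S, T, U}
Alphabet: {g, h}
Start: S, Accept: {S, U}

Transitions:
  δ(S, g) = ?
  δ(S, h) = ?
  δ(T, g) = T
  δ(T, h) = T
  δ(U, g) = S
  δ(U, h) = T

From the language and accept set, identify what each state tracks — S: last symbol not h (ok); T: saw hh (dead); U: last symbol h (ok).
Each missing δ(q, a) is the state matching the new tracked value after reading a.
δ(S, g) = S; δ(S, h) = U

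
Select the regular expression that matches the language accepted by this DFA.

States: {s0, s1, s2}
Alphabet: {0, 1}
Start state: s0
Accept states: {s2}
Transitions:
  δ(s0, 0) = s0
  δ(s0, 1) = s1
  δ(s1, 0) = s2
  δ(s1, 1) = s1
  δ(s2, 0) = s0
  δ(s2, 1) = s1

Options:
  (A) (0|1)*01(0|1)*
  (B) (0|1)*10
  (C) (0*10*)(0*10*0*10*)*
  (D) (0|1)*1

Check each option against the DFA on short strings; one disagreement eliminates an option:
  (A) (0|1)*01(0|1)*: on '01' the DFA goes s0 → s0 → s1 and rejects (s1 ∉ Accept), but the regex matches it → eliminate
  (B) (0|1)*10: agrees with the DFA on every string of length ≤ 6
  (C) (0*10*)(0*10*0*10*)*: on '1' the DFA goes s0 → s1 and rejects (s1 ∉ Accept), but the regex matches it → eliminate
  (D) (0|1)*1: on '1' the DFA goes s0 → s1 and rejects (s1 ∉ Accept), but the regex matches it → eliminate
Only (B) is consistent with the DFA.
(B) (0|1)*10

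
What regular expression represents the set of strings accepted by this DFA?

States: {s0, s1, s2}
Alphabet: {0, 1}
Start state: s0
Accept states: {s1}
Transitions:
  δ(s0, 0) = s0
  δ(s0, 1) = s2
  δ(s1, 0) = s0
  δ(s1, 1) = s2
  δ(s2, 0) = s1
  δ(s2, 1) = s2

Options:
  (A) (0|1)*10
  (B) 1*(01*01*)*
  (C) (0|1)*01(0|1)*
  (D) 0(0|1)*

Check each option against the DFA on short strings; one disagreement eliminates an option:
  (A) (0|1)*10: agrees with the DFA on every string of length ≤ 6
  (B) 1*(01*01*)*: on ε the DFA stays in s0 and rejects (s0 ∉ Accept), but the regex matches it → eliminate
  (C) (0|1)*01(0|1)*: on '01' the DFA goes s0 → s0 → s2 and rejects (s2 ∉ Accept), but the regex matches it → eliminate
  (D) 0(0|1)*: on '0' the DFA goes s0 → s0 and rejects (s0 ∉ Accept), but the regex matches it → eliminate
Only (A) is consistent with the DFA.
(A) (0|1)*10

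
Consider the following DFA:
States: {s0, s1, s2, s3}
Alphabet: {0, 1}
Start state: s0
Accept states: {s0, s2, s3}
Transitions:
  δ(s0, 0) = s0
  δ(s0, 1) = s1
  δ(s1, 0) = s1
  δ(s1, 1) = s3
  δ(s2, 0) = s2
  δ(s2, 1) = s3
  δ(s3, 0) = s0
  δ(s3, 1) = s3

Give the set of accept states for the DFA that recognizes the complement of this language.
Complement accept states = All states \ Original accept states
= {s0, s1, s2, s3} \ {s0, s2, s3}
{s1}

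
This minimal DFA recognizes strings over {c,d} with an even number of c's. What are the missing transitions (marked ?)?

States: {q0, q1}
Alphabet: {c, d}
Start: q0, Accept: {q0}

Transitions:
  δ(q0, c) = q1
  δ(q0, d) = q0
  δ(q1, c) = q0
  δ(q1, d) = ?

From the language and accept set, identify what each state tracks — q0: even number of c's so far; q1: odd number of c's so far.
Each missing δ(q, a) is the state matching the new tracked value after reading a.
δ(q1, d) = q1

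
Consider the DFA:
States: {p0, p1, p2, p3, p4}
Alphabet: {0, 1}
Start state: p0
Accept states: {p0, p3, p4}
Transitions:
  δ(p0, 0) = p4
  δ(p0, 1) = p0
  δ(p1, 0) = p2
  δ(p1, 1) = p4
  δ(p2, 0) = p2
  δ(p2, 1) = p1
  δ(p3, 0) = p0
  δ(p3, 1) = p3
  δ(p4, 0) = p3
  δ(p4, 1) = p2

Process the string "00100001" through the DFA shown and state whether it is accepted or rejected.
Processing string "00100001":
  p0 --0--> p4
  p4 --0--> p3
  p3 --1--> p3
  p3 --0--> p0
  p0 --0--> p4
  p4 --0--> p3
  p3 --0--> p0
  p0 --1--> p0
Final state: p0
Accept states: {p0, p3, p4}
Yes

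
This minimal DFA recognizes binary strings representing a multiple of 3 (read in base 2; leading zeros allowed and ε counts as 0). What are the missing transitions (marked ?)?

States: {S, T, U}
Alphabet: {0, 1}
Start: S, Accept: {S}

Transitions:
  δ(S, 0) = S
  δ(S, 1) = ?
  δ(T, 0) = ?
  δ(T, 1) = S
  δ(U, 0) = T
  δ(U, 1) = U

From the language and accept set, identify what each state tracks — S: value ≡ 0 (mod 3); T: value ≡ 1 (mod 3); U: value ≡ 2 (mod 3).
Each missing δ(q, a) is the state matching the new tracked value after reading a.
δ(S, 1) = T; δ(T, 0) = U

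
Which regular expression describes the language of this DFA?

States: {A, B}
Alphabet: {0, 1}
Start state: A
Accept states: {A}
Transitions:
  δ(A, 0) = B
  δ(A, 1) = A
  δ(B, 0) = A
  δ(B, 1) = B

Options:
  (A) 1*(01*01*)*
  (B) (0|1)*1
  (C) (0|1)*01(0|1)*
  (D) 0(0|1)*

Check each option against the DFA on short strings; one disagreement eliminates an option:
  (A) 1*(01*01*)*: agrees with the DFA on every string of length ≤ 6
  (B) (0|1)*1: on ε the DFA stays in A and accepts (A ∈ Accept), but the regex does not match it → eliminate
  (C) (0|1)*01(0|1)*: on ε the DFA stays in A and accepts (A ∈ Accept), but the regex does not match it → eliminate
  (D) 0(0|1)*: on ε the DFA stays in A and accepts (A ∈ Accept), but the regex does not match it → eliminate
Only (A) is consistent with the DFA.
(A) 1*(01*01*)*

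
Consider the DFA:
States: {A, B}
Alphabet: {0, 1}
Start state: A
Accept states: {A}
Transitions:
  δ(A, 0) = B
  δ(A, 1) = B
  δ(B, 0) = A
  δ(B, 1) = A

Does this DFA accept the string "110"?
Processing string "110":
  A --1--> B
  B --1--> A
  A --0--> B
Final state: B
Accept states: {A}
No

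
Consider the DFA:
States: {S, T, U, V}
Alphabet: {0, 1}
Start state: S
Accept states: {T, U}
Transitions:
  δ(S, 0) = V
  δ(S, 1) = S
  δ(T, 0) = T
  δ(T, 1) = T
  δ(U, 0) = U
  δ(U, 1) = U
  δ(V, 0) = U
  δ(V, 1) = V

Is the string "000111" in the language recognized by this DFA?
Processing string "000111":
  S --0--> V
  V --0--> U
  U --0--> U
  U --1--> U
  U --1--> U
  U --1--> U
Final state: U
Accept states: {T, U}
Yes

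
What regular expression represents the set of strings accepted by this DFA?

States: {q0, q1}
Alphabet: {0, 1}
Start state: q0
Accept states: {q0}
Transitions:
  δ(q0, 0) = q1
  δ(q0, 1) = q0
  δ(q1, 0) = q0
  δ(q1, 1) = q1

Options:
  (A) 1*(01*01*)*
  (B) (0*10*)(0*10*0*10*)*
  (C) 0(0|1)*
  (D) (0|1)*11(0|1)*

Check each option against the DFA on short strings; one disagreement eliminates an option:
  (A) 1*(01*01*)*: agrees with the DFA on every string of length ≤ 6
  (B) (0*10*)(0*10*0*10*)*: on ε the DFA stays in q0 and accepts (q0 ∈ Accept), but the regex does not match it → eliminate
  (C) 0(0|1)*: on ε the DFA stays in q0 and accepts (q0 ∈ Accept), but the regex does not match it → eliminate
  (D) (0|1)*11(0|1)*: on ε the DFA stays in q0 and accepts (q0 ∈ Accept), but the regex does not match it → eliminate
Only (A) is consistent with the DFA.
(A) 1*(01*01*)*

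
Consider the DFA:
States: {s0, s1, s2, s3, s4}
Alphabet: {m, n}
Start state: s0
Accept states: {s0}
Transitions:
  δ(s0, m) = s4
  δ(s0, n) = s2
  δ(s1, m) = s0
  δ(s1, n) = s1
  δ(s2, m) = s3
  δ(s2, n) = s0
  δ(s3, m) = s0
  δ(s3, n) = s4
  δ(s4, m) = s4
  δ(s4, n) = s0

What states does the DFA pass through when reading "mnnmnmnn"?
read 'm': s0 → s4
  read 'n': s4 → s0
  read 'n': s0 → s2
  read 'm': s2 → s3
  read 'n': s3 → s4
  read 'm': s4 → s4
  read 'n': s4 → s0
  read 'n': s0 → s2
s0 -> s4 -> s0 -> s2 -> s3 -> s4 -> s4 -> s0 -> s2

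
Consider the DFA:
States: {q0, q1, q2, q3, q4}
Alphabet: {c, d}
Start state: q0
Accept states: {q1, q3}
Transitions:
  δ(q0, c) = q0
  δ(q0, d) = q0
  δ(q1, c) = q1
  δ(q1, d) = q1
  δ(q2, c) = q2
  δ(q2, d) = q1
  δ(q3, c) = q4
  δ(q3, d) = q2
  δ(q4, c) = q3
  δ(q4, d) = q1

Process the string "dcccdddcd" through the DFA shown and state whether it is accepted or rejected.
Processing string "dcccdddcd":
  q0 --d--> q0
  q0 --c--> q0
  q0 --c--> q0
  q0 --c--> q0
  q0 --d--> q0
  q0 --d--> q0
  q0 --d--> q0
  q0 --c--> q0
  q0 --d--> q0
Final state: q0
Accept states: {q1, q3}
No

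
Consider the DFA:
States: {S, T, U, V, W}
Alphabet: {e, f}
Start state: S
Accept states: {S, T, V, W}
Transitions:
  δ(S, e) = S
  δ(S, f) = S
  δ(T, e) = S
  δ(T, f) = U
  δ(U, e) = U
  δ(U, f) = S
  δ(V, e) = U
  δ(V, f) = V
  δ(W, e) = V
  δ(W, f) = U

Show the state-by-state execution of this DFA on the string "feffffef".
read 'f': S → S
  read 'e': S → S
  read 'f': S → S
  read 'f': S → S
  read 'f': S → S
  read 'f': S → S
  read 'e': S → S
  read 'f': S → S
S -> S -> S -> S -> S -> S -> S -> S -> S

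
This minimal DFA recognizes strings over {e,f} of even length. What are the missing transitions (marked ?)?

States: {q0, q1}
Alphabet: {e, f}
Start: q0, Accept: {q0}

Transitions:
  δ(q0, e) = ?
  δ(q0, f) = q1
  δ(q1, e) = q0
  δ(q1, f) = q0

From the language and accept set, identify what each state tracks — q0: even length so far; q1: odd length so far.
Each missing δ(q, a) is the state matching the new tracked value after reading a.
δ(q0, e) = q1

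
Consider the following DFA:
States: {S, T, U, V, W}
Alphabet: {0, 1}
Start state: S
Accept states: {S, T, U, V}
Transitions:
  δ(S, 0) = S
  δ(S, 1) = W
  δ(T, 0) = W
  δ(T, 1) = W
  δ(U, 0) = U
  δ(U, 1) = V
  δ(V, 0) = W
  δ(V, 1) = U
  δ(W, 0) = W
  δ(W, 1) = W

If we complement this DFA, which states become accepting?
Complement accept states = All states \ Original accept states
= {S, T, U, V, W} \ {S, T, U, V}
{W}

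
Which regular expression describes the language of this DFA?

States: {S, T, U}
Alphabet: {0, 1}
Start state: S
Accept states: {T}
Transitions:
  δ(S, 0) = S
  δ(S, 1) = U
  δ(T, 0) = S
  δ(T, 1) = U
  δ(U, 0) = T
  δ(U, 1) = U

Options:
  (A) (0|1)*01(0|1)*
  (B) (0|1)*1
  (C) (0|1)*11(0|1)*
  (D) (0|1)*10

Check each option against the DFA on short strings; one disagreement eliminates an option:
  (A) (0|1)*01(0|1)*: on '01' the DFA goes S → S → U and rejects (U ∉ Accept), but the regex matches it → eliminate
  (B) (0|1)*1: on '1' the DFA goes S → U and rejects (U ∉ Accept), but the regex matches it → eliminate
  (C) (0|1)*11(0|1)*: on '10' the DFA goes S → U → T and accepts (T ∈ Accept), but the regex does not match it → eliminate
  (D) (0|1)*10: agrees with the DFA on every string of length ≤ 6
Only (D) is consistent with the DFA.
(D) (0|1)*10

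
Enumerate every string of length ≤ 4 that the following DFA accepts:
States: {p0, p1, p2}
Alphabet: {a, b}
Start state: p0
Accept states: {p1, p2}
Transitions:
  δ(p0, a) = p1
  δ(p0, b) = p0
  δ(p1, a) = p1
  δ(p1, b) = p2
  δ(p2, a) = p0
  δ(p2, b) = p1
a, aa, ab, ba, aaa, aab, abb, baa, bab, bba, aaaa, aaab, aabb, abaa, abba, abbb, baaa, baab, babb, bbaa, bbab, bbba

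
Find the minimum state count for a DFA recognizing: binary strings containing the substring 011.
By Myhill–Nerode, count the distinguishable equivalence classes: 4 classes — one per longest suffix of the input that is a prefix of '011' (lengths 0 through 2), plus an absorbing 'already seen 011' class.
4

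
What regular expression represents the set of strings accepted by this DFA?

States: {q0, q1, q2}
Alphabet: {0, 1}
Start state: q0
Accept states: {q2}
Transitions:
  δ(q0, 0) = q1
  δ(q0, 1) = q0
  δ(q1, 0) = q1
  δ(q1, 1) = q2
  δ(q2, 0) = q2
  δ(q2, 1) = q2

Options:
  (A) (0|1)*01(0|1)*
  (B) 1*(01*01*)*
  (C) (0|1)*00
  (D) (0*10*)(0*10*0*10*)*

Check each option against the DFA on short strings; one disagreement eliminates an option:
  (A) (0|1)*01(0|1)*: agrees with the DFA on every string of length ≤ 6
  (B) 1*(01*01*)*: on ε the DFA stays in q0 and rejects (q0 ∉ Accept), but the regex matches it → eliminate
  (C) (0|1)*00: on '00' the DFA goes q0 → q1 → q1 and rejects (q1 ∉ Accept), but the regex matches it → eliminate
  (D) (0*10*)(0*10*0*10*)*: on '1' the DFA goes q0 → q0 and rejects (q0 ∉ Accept), but the regex matches it → eliminate
Only (A) is consistent with the DFA.
(A) (0|1)*01(0|1)*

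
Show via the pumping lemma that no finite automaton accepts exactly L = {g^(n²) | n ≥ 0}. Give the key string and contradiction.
Assume L is regular with pumping length p. Idea: pumping adds a fixed amount, but gaps between consecutive squares grow.
Choose s = g^(p²) (length p² ≥ p). By the pumping lemma, s = xyz with |xy| ≤ p, |y| > 0, so |y| = k with 1 ≤ k ≤ p. Then |xy²z| = p²+k. Since p² < p²+k ≤ p²+p < (p+1)², the length p²+k lies strictly between consecutive squares, so it is not a perfect square and xy²z ∉ L.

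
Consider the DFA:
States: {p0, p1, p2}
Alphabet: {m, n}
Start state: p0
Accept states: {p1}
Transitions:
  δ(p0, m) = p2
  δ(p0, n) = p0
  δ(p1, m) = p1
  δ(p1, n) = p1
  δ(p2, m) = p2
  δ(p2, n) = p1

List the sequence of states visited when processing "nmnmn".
read 'n': p0 → p0
  read 'm': p0 → p2
  read 'n': p2 → p1
  read 'm': p1 → p1
  read 'n': p1 → p1
p0 -> p0 -> p2 -> p1 -> p1 -> p1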